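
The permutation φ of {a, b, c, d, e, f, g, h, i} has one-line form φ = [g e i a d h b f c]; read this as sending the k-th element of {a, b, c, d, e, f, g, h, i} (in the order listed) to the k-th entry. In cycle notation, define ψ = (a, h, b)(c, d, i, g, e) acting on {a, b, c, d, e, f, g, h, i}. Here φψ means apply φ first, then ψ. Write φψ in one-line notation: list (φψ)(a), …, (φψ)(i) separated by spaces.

e c g h i b a f d

For each element, apply φ then ψ: a → g → e; b → e → c; c → i → g; d → a → h; e → d → i; f → h → b; g → b → a; h → f → f; i → c → d.
So φψ in one-line form is e c g h i b a f d.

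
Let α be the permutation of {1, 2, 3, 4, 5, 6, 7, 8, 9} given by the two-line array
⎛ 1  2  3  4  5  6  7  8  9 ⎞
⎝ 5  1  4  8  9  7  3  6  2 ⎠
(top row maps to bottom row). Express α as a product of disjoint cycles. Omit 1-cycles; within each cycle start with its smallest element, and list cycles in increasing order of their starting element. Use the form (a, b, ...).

(1, 5, 9, 2)(3, 4, 8, 6, 7)

From 1: 1 → 5 → 9 → 2 → 1, closing the cycle (1, 5, 9, 2).
Repeating from the next unused element and collecting all non-trivial cycles gives (1, 5, 9, 2)(3, 4, 8, 6, 7).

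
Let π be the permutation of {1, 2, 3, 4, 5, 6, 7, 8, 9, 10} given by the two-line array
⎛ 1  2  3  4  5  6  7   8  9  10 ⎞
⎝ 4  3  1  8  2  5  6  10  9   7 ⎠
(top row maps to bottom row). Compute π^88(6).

10

Tracing 6 → 5 → … returns to 6 after 9 steps, so 6 lies in a 9-cycle (1, 4, 8, 10, 7, 6, 5, 2, 3).
On a 9-cycle, π^9 is the identity, so π^88 = π^7 there (88 ≡ 7 mod 9).
Advancing 7 steps from 6: 6 → 5 → 2 → 3 → 1 → 4 → 8 → 10.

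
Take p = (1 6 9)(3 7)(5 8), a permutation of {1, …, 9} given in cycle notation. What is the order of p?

6

The disjoint cycles have lengths 3, 2, 2, 1, 1.
Since disjoint cycles commute, ord(p) = lcm(3, 2, 2) = 6.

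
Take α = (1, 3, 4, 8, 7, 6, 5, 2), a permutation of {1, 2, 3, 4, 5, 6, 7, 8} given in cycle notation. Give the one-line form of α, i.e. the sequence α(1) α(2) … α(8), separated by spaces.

Image by image: 1↦3, 2↦1, 3↦4, 4↦8, 5↦2, 6↦5, 7↦6, 8↦7.
Listing these in domain order gives 3 1 4 8 2 5 6 7.

3 1 4 8 2 5 6 7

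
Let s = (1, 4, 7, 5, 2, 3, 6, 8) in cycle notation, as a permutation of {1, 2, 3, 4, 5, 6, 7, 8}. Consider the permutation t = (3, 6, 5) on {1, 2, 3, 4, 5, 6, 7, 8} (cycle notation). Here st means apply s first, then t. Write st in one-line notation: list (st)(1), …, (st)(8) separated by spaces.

4 6 5 7 2 8 3 1

(st)(x) = t(s(x)). Computing each image: t(s(1)) = t(4) = 4, t(s(2)) = t(3) = 6, t(s(3)) = t(6) = 5, t(s(4)) = t(7) = 7, t(s(5)) = t(2) = 2, t(s(6)) = t(8) = 8, t(s(7)) = t(5) = 3, t(s(8)) = t(1) = 1.
Hence st = [4 6 5 7 2 8 3 1].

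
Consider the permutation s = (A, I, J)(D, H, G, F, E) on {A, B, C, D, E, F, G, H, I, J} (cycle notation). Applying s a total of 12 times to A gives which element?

A

A lies in the 3-cycle (A, I, J).
Powers repeat with period 3 on this cycle, and 12 mod 3 = 0, so s^12(A) = s^0(A).
So s^12(A) = A.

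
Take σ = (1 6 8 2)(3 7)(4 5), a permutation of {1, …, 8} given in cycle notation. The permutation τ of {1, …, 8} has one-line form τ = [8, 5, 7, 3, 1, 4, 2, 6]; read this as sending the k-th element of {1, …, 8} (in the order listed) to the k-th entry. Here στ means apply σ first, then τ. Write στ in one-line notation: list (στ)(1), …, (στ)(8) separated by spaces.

4 8 2 1 3 6 7 5

Chase each element through σ then τ: 1 → 6 → 4; 2 → 1 → 8; 3 → 7 → 2; 4 → 5 → 1; 5 → 4 → 3; 6 → 8 → 6; 7 → 3 → 7; 8 → 2 → 5.
So στ in one-line form is 4 8 2 1 3 6 7 5.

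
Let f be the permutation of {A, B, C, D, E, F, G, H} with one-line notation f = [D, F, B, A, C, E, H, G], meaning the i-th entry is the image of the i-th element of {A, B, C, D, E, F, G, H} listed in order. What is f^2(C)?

Tracing C → B → … returns to C after 4 steps, so C lies in a 4-cycle (B F E C).
Stepping 2 places around the cycle: C → B → F.

F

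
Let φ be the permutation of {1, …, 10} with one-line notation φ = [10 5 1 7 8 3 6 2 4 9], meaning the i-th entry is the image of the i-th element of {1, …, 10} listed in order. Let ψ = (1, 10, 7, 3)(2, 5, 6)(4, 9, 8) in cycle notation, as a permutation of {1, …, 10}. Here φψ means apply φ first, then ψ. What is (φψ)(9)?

(φψ)(9) = ψ(φ(9)). φ(9) = 4, then ψ(4) = 9. So (φψ)(9) = 9.

9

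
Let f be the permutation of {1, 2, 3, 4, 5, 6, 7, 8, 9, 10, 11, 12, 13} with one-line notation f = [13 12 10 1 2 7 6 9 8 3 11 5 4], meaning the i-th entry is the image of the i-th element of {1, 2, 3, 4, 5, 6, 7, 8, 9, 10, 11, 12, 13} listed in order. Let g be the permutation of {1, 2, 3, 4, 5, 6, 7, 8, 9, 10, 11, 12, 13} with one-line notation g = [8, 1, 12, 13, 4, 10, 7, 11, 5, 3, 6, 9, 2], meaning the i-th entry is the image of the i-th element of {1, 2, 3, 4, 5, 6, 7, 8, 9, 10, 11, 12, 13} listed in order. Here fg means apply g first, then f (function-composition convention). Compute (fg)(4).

g(4) = 13, then f(13) = 4; composing gives (fg)(4) = 4.

4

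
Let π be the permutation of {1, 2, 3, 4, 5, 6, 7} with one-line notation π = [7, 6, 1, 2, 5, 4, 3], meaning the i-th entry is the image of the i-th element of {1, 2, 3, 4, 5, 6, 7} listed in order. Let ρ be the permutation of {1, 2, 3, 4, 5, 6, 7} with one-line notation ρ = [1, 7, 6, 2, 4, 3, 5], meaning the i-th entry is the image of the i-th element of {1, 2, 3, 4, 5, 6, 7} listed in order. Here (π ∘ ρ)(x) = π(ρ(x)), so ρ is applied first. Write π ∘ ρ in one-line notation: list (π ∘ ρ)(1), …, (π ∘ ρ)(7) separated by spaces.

7 3 4 6 2 1 5

(π ∘ ρ)(x) = π(ρ(x)). Computing each image: π(ρ(1)) = π(1) = 7, π(ρ(2)) = π(7) = 3, π(ρ(3)) = π(6) = 4, π(ρ(4)) = π(2) = 6, π(ρ(5)) = π(4) = 2, π(ρ(6)) = π(3) = 1, π(ρ(7)) = π(5) = 5.
Hence π ∘ ρ = [7 3 4 6 2 1 5].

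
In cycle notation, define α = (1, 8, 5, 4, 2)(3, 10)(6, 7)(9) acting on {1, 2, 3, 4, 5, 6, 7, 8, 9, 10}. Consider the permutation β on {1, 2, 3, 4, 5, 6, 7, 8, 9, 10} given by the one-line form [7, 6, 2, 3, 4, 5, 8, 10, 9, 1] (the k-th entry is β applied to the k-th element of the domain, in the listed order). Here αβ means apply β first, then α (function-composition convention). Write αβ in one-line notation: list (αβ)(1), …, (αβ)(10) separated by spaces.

6 7 1 10 2 4 5 3 9 8

(αβ)(x) = α(β(x)). Computing each image: α(β(1)) = α(7) = 6, α(β(2)) = α(6) = 7, α(β(3)) = α(2) = 1, α(β(4)) = α(3) = 10, α(β(5)) = α(4) = 2, α(β(6)) = α(5) = 4, α(β(7)) = α(8) = 5, α(β(8)) = α(10) = 3, α(β(9)) = α(9) = 9, α(β(10)) = α(1) = 8.
Hence αβ = [6 7 1 10 2 4 5 3 9 8].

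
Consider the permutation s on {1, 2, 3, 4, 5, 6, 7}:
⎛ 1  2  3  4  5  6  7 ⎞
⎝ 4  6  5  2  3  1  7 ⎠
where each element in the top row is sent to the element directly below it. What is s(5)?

3

The entry below 5 in the array is 3, so s(5) = 3.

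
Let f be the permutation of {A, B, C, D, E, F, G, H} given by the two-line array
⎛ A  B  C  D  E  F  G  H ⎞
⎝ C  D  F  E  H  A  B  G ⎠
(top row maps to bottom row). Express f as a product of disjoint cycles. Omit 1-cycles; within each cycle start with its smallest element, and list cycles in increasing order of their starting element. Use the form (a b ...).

Iterating f from A gives A → C → F → A; that is the 3-cycle (A C F).
Repeating from the next unused element and collecting all non-trivial cycles gives (A C F)(B D E H G).

(A C F)(B D E H G)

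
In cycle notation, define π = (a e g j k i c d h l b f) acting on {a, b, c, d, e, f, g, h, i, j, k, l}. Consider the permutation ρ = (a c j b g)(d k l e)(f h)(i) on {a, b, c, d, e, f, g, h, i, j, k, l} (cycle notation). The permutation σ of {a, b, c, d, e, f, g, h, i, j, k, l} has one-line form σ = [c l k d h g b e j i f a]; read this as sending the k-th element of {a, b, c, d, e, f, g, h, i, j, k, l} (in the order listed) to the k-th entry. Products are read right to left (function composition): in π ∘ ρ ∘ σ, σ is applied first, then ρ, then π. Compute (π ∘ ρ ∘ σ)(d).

i

(π ∘ ρ ∘ σ)(d) = π(ρ(σ(d))). σ(d) = d, then ρ(d) = k, then π(k) = i, so the result is i.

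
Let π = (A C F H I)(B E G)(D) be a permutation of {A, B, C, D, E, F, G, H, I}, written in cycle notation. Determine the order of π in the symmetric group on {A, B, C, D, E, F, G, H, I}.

The cycle type of π is (5, 3, 1).
Since disjoint cycles commute, ord(π) = lcm(5, 3) = 15.

15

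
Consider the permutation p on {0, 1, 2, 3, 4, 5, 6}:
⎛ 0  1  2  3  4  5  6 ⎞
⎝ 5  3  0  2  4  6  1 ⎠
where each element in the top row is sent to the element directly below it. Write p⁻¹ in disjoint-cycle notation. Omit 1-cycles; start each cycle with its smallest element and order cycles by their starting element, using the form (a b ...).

First write p in disjoint cycles: (0 5 6 1 3 2).
Reversing each cycle (and rotating so the smallest element leads) gives p⁻¹ = (0 2 3 1 6 5).

(0 2 3 1 6 5)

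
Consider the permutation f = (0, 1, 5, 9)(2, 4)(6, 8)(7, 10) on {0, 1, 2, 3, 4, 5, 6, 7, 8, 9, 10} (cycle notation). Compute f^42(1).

1 lies in the 4-cycle (0, 1, 5, 9).
Powers repeat with period 4 on this cycle, and 42 mod 4 = 2, so f^42(1) = f^2(1).
Advancing 2 steps from 1: 1 → 5 → 9.

9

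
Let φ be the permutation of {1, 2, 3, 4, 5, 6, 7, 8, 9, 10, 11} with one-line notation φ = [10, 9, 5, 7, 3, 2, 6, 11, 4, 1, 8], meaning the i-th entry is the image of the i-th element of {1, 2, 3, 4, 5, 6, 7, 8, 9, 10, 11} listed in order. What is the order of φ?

The disjoint-cycle form of φ has cycle lengths 5, 2, 2, 2.
The order of φ is the least common multiple of its cycle lengths: lcm(5, 2, 2, 2) = 10.

10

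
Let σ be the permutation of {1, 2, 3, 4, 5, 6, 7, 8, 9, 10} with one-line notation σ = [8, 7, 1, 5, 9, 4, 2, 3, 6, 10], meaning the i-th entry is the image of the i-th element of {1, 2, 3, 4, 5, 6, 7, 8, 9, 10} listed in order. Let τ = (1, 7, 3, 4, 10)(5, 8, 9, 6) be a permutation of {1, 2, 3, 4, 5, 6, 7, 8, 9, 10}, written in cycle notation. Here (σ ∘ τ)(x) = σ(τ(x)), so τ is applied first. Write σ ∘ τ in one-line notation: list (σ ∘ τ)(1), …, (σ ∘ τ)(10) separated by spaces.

2 7 5 10 3 9 1 6 4 8

(σ ∘ τ)(x) = σ(τ(x)). Computing each image: σ(τ(1)) = σ(7) = 2, σ(τ(2)) = σ(2) = 7, σ(τ(3)) = σ(4) = 5, σ(τ(4)) = σ(10) = 10, σ(τ(5)) = σ(8) = 3, σ(τ(6)) = σ(5) = 9, σ(τ(7)) = σ(3) = 1, σ(τ(8)) = σ(9) = 6, σ(τ(9)) = σ(6) = 4, σ(τ(10)) = σ(1) = 8.
Hence σ ∘ τ = [2 7 5 10 3 9 1 6 4 8].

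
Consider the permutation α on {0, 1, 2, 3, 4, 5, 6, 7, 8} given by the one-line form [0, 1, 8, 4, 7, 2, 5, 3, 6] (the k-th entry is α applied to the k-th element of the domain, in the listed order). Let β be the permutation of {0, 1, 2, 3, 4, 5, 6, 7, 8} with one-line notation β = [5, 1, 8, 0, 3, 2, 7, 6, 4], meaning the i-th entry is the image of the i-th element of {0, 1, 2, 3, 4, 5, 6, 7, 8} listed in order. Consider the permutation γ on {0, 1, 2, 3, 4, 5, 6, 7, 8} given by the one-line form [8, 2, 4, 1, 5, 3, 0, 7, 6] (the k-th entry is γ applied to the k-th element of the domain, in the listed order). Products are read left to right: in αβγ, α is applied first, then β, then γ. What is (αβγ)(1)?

Chase 1: α(1) = 1; β(1) = 1; γ(1) = 2. Hence (αβγ)(1) = 2.

2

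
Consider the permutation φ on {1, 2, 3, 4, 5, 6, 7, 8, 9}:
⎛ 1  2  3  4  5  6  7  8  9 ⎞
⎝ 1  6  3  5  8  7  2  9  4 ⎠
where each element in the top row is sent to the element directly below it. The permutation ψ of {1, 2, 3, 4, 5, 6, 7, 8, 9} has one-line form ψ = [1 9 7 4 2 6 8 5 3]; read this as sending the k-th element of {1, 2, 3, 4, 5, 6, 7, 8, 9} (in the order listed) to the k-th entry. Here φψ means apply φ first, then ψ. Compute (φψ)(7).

(φψ)(7) = ψ(φ(7)). φ(7) = 2, then ψ(2) = 9. So (φψ)(7) = 9.

9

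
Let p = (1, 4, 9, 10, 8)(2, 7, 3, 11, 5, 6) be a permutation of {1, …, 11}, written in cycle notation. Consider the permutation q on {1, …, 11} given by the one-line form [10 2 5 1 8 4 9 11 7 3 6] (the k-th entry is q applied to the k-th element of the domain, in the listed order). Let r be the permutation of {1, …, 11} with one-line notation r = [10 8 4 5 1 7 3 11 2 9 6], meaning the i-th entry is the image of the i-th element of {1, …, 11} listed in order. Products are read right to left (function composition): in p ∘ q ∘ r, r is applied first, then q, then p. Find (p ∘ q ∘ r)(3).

4

(p ∘ q ∘ r)(3) = p(q(r(3))). r(3) = 4, then q(4) = 1, then p(1) = 4, so the result is 4.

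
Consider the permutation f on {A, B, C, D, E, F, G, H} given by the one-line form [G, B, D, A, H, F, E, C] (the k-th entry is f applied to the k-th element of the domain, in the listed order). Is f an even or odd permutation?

odd

In disjoint-cycle form the cycle lengths are 6, 1, 1.
A cycle of length ℓ contributes ℓ−1 transpositions, so f is a product of 5 transpositions — odd.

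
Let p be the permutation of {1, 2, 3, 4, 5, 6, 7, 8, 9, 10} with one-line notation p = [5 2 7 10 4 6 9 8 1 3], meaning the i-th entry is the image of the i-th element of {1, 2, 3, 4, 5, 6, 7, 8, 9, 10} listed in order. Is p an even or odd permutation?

even

In disjoint-cycle form the cycle lengths are 7, 1, 1, 1.
A cycle of length ℓ contributes ℓ−1 transpositions, so p is a product of 6 transpositions — even.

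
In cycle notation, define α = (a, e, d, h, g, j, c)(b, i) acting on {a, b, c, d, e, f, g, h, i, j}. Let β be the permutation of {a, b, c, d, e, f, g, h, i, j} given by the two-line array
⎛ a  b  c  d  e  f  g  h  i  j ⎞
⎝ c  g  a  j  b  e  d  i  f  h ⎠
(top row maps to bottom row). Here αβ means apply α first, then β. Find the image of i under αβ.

First apply α: α(i) = b, then β(b) = g. Thus (αβ)(i) = g.

g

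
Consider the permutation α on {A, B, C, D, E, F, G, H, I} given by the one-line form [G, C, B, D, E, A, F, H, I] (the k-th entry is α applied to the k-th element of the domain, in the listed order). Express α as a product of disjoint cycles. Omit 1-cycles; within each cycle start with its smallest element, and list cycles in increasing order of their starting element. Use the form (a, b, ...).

Iterating α from A gives A → G → F → A; that is the 3-cycle (A, G, F).
Continuing from each remaining unvisited element yields (A, G, F)(B, C).

(A, G, F)(B, C)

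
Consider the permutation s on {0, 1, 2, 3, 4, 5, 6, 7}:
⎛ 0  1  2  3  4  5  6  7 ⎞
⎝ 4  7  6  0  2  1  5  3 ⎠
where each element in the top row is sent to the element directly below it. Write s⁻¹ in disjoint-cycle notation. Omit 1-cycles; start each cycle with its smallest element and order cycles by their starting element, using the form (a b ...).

(0 3 7 1 5 6 2 4)

The cycle decomposition of s is (0 4 2 6 5 1 7 3).
The inverse reverses every cycle; in canonical form, s⁻¹ = (0 3 7 1 5 6 2 4).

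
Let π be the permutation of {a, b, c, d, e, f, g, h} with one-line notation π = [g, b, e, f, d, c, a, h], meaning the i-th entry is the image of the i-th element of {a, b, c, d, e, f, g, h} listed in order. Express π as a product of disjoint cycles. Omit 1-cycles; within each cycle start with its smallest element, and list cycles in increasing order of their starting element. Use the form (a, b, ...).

From a: a → g → a, closing the cycle (a, g).
Continuing from each remaining unvisited element yields (a, g)(c, e, d, f).

(a, g)(c, e, d, f)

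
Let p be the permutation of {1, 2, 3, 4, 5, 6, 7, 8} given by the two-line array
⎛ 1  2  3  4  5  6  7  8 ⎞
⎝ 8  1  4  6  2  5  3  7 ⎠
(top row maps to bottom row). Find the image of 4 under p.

6

The entry below 4 in the array is 6, so p(4) = 6.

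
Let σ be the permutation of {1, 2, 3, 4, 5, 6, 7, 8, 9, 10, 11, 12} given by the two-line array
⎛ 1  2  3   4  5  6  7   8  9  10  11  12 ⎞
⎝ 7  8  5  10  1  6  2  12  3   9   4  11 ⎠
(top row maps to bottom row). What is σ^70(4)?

5

Tracing 4 → 10 → … returns to 4 after 11 steps, so 4 lies in an 11-cycle (1, 7, 2, 8, 12, 11, 4, 10, 9, 3, 5).
Since the cycle has length 11, σ^70 acts on it the same as σ^4 (70 mod 11 = 4).
Stepping 4 places around the cycle: 4 → 10 → 9 → 3 → 5.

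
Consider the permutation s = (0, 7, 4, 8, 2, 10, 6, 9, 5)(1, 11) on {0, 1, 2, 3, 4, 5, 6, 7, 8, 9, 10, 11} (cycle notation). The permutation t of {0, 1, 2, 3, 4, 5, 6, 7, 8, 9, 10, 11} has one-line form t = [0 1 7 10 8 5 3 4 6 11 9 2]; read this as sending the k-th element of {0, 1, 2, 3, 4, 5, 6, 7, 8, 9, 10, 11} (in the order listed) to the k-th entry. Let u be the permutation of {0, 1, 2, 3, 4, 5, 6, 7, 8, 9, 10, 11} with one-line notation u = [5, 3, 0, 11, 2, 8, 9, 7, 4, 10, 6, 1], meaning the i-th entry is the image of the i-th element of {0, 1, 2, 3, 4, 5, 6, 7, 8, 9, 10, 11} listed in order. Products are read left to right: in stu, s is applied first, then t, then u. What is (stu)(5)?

Chase 5: s(5) = 0; t(0) = 0; u(0) = 5. Hence (stu)(5) = 5.

5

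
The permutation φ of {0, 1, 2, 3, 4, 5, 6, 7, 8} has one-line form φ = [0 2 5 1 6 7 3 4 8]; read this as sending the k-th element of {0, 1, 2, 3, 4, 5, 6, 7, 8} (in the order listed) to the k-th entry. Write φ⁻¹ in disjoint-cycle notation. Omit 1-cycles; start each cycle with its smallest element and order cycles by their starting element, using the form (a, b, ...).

(1, 3, 6, 4, 7, 5, 2)

First write φ in disjoint cycles: (1, 2, 5, 7, 4, 6, 3).
The inverse reverses every cycle; in canonical form, φ⁻¹ = (1, 3, 6, 4, 7, 5, 2).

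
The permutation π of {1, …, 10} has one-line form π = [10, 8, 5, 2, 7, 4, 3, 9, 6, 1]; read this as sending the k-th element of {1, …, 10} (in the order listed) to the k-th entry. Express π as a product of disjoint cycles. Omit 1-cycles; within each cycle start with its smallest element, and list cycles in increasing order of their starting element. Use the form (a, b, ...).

(1, 10)(2, 8, 9, 6, 4)(3, 5, 7)

From 1: 1 → 10 → 1, closing the cycle (1, 10).
Repeating from the next unused element and collecting all non-trivial cycles gives (1, 10)(2, 8, 9, 6, 4)(3, 5, 7).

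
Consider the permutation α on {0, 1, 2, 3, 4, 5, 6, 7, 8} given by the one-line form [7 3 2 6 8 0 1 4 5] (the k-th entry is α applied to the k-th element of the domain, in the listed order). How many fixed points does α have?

1

The fixed points (elements with α(x) = x) are {2}, so there is 1.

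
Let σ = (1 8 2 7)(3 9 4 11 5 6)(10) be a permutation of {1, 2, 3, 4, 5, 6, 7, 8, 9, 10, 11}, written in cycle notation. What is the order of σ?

12

The disjoint cycles have lengths 6, 4, 1.
The order is lcm(6, 4) = 12.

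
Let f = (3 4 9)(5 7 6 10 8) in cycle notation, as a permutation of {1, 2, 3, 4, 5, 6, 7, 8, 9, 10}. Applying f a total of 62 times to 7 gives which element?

10

7 lies in the 5-cycle (5 7 6 10 8).
Powers repeat with period 5 on this cycle, and 62 mod 5 = 2, so f^62(7) = f^2(7).
Advancing 2 steps from 7: 7 → 6 → 10.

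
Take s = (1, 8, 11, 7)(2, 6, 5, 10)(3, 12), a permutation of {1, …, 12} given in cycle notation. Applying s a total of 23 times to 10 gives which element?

5

10 lies in the 4-cycle (2, 6, 5, 10).
Powers repeat with period 4 on this cycle, and 23 mod 4 = 3, so s^23(10) = s^3(10).
Stepping 3 places around the cycle: 10 → 2 → 6 → 5.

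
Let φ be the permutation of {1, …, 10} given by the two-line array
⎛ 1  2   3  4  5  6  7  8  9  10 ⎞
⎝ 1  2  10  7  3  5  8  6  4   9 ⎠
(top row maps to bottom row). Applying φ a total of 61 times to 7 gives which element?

Tracing 7 → 8 → … returns to 7 after 8 steps, so 7 lies in an 8-cycle (3 10 9 4 7 8 6 5).
On an 8-cycle, φ^8 is the identity, so φ^61 = φ^5 there (61 ≡ 5 mod 8).
Stepping 5 places around the cycle: 7 → 8 → 6 → 5 → 3 → 10.

10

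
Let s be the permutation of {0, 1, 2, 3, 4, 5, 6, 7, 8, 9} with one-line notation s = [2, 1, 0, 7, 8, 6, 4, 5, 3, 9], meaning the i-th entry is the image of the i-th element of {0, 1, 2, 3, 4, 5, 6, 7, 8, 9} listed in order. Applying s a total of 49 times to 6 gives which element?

Tracing 6 → 4 → … returns to 6 after 6 steps, so 6 lies in a 6-cycle (3 7 5 6 4 8).
Powers repeat with period 6 on this cycle, and 49 mod 6 = 1, so s^49(6) = s^1(6).
Advancing 1 step from 6: 6 → 4.

4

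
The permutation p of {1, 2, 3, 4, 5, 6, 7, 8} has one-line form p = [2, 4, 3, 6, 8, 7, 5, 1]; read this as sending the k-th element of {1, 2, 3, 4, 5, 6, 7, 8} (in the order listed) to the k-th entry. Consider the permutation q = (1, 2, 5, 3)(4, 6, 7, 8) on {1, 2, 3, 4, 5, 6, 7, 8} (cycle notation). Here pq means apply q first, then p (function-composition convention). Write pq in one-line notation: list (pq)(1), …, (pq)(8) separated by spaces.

4 8 2 7 3 5 1 6

For each element, apply q then p: 1 → 2 → 4; 2 → 5 → 8; 3 → 1 → 2; 4 → 6 → 7; 5 → 3 → 3; 6 → 7 → 5; 7 → 8 → 1; 8 → 4 → 6.
So pq in one-line form is 4 8 2 7 3 5 1 6.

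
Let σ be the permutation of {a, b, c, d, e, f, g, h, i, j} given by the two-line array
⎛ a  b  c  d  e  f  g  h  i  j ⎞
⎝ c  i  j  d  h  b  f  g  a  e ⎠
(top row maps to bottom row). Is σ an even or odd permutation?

even

In disjoint-cycle form the cycle lengths are 9, 1.
A cycle is odd iff its length is even; σ has 0 even-length cycles, so sgn(σ) = (−1)^0 and σ is even.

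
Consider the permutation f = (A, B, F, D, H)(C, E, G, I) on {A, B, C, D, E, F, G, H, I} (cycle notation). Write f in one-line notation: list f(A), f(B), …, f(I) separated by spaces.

Each element maps to the next entry in its cycle (wrapping to the front): A→B, B→F, C→E, D→H, E→G, F→D, G→I, H→A, I→C.
Listing these in domain order gives B F E H G D I A C.

B F E H G D I A C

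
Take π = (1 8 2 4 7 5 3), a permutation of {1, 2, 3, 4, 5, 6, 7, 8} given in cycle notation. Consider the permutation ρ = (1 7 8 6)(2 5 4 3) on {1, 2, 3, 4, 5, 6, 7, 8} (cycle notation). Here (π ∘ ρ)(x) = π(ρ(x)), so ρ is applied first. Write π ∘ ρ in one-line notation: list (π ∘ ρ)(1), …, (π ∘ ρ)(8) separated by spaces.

(π ∘ ρ)(x) = π(ρ(x)). Computing each image: π(ρ(1)) = π(7) = 5, π(ρ(2)) = π(5) = 3, π(ρ(3)) = π(2) = 4, π(ρ(4)) = π(3) = 1, π(ρ(5)) = π(4) = 7, π(ρ(6)) = π(1) = 8, π(ρ(7)) = π(8) = 2, π(ρ(8)) = π(6) = 6.
Hence π ∘ ρ = [5 3 4 1 7 8 2 6].

5 3 4 1 7 8 2 6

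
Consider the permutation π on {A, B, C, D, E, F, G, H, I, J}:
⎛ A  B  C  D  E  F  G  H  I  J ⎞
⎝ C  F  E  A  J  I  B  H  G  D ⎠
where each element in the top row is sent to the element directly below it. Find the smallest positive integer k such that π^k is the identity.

20

Writing π as disjoint cycles, the cycle lengths are 5, 4, 1.
Since disjoint cycles commute, ord(π) = lcm(5, 4) = 20.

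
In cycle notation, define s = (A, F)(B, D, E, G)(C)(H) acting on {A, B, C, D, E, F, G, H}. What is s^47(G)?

E

G lies in the 4-cycle (B, D, E, G).
Since the cycle has length 4, s^47 acts on it the same as s^3 (47 mod 4 = 3).
Advancing 3 steps from G: G → B → D → E.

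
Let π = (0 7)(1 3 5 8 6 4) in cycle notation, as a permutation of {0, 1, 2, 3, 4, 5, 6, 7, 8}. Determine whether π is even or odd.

even

The cycle lengths are 6, 2, 1.
A cycle is odd iff its length is even; π has 2 even-length cycles, so sgn(π) = (−1)^2 and π is even.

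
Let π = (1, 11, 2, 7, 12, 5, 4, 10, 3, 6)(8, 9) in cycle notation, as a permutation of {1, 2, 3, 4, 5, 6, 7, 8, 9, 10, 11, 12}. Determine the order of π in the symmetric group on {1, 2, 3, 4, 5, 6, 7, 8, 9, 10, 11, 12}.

The cycle type of π is (10, 2).
The order is lcm(10, 2) = 10.

10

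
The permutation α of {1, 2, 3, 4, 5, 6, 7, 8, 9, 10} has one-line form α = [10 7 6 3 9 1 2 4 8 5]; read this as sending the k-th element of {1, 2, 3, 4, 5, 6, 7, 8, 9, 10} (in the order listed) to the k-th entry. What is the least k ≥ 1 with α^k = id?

8

The disjoint-cycle form of α has cycle lengths 8, 2.
The order of α is the least common multiple of its cycle lengths: lcm(8, 2) = 8.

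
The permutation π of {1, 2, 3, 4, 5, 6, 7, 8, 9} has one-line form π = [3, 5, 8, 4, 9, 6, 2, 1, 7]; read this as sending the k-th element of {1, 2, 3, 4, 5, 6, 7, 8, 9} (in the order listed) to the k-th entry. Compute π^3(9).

5

Tracing 9 → 7 → … returns to 9 after 4 steps, so 9 lies in a 4-cycle (2, 5, 9, 7).
Advancing 3 steps from 9: 9 → 7 → 2 → 5.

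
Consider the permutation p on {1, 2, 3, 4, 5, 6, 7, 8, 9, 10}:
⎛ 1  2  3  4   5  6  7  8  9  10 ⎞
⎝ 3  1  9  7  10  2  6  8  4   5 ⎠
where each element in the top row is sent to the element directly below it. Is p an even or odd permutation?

odd

In disjoint-cycle form the cycle lengths are 7, 2, 1.
A cycle of length ℓ contributes ℓ−1 transpositions, so p is a product of 6 + 1 = 7 transpositions — odd.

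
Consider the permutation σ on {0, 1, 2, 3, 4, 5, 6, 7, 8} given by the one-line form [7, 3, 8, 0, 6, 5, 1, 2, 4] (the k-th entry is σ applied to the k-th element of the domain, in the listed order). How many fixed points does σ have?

The fixed points (elements with σ(x) = x) are {5}, so there is 1.

1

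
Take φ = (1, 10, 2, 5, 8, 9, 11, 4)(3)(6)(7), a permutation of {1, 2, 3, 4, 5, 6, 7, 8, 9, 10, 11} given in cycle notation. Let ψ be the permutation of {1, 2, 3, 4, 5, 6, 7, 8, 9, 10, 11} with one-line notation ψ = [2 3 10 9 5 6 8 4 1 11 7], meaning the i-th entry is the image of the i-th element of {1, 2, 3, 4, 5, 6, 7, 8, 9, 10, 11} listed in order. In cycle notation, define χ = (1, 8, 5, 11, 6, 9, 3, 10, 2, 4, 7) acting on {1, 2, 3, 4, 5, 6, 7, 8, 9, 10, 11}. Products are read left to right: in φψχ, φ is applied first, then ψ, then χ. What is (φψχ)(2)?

11

(φψχ)(2) = χ(ψ(φ(2))). φ(2) = 5, then ψ(5) = 5, then χ(5) = 11, so the result is 11.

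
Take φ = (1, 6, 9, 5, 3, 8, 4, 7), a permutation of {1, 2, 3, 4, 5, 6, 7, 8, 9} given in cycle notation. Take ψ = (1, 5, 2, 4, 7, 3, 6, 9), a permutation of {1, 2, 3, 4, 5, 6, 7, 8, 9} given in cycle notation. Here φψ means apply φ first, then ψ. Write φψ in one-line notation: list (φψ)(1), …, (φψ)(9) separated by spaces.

Chase each element through φ then ψ: 1 → 6 → 9; 2 → 2 → 4; 3 → 8 → 8; 4 → 7 → 3; 5 → 3 → 6; 6 → 9 → 1; 7 → 1 → 5; 8 → 4 → 7; 9 → 5 → 2.
So φψ in one-line form is 9 4 8 3 6 1 5 7 2.

9 4 8 3 6 1 5 7 2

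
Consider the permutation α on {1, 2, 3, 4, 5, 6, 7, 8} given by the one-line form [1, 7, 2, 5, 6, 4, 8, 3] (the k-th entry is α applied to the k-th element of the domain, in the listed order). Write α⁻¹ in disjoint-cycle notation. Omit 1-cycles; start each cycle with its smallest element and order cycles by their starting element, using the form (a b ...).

(2 3 8 7)(4 6 5)

First write α in disjoint cycles: (2 7 8 3)(4 5 6).
Reversing each cycle (and rotating so the smallest element leads) gives α⁻¹ = (2 3 8 7)(4 6 5).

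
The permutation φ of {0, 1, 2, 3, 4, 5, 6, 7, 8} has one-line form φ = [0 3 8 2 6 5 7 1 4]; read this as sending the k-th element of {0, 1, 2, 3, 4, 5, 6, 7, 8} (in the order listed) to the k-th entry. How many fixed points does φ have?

The fixed points (elements with φ(x) = x) are {0, 5}, so there are 2.

2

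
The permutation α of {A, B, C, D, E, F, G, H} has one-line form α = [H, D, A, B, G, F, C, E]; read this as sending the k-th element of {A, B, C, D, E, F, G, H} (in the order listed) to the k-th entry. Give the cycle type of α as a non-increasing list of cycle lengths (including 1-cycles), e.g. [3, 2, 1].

The disjoint cycles are (A, H, E, G, C)(B, D)(F), with lengths 5, 2, 1 in non-increasing order.

[5, 2, 1]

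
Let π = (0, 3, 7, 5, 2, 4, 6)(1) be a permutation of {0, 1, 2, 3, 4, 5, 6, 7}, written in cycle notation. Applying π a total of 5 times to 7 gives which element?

0

7 lies in the 7-cycle (0, 3, 7, 5, 2, 4, 6).
Advancing 5 steps from 7: 7 → 5 → 2 → 4 → 6 → 0.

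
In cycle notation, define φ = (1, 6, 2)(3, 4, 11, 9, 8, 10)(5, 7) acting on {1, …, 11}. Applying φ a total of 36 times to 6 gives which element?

6 lies in the 3-cycle (1, 6, 2).
Since the cycle has length 3, φ^36 acts on it the same as φ^0 (36 mod 3 = 0).
So φ^36(6) = 6.

6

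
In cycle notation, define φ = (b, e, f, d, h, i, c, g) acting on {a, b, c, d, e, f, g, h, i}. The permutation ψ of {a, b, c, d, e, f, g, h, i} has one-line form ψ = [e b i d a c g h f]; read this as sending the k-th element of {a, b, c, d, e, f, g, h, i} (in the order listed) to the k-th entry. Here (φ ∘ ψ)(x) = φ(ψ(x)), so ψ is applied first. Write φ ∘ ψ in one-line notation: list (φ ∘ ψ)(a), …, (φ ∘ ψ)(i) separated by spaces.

(φ ∘ ψ)(x) = φ(ψ(x)). Computing each image: φ(ψ(a)) = φ(e) = f, φ(ψ(b)) = φ(b) = e, φ(ψ(c)) = φ(i) = c, φ(ψ(d)) = φ(d) = h, φ(ψ(e)) = φ(a) = a, φ(ψ(f)) = φ(c) = g, φ(ψ(g)) = φ(g) = b, φ(ψ(h)) = φ(h) = i, φ(ψ(i)) = φ(f) = d.
Hence φ ∘ ψ = [f e c h a g b i d].

f e c h a g b i d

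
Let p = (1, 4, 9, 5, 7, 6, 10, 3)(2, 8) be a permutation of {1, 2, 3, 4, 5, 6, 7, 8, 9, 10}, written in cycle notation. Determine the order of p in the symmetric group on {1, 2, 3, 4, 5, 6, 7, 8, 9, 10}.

8

The disjoint cycles have lengths 8, 2.
Since disjoint cycles commute, ord(p) = lcm(8, 2) = 8.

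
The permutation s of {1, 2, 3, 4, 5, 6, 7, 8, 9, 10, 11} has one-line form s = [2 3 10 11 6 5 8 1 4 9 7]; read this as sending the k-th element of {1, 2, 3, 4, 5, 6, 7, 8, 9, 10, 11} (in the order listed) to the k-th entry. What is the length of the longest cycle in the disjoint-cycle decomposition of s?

9

Decomposing into disjoint cycles gives (1 2 3 10 9 4 11 7 8)(5 6); the longest has length 9.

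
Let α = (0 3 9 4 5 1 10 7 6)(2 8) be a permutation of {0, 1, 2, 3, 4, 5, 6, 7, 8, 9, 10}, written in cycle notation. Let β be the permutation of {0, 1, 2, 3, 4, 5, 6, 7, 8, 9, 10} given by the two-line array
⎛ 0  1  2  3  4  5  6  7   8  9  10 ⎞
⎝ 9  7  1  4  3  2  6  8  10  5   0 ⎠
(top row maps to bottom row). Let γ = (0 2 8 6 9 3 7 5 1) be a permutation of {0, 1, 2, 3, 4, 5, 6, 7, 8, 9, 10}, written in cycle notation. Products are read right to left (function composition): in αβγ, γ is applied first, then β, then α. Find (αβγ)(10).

(αβγ)(10) = α(β(γ(10))). γ(10) = 10, then β(10) = 0, then α(0) = 3, so the result is 3.

3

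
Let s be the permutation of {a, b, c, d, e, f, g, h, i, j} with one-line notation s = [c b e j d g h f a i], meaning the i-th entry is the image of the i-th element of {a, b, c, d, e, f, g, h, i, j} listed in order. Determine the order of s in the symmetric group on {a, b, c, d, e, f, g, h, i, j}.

The disjoint-cycle form of s has cycle lengths 6, 3, 1.
Since disjoint cycles commute, ord(s) = lcm(6, 3) = 6.

6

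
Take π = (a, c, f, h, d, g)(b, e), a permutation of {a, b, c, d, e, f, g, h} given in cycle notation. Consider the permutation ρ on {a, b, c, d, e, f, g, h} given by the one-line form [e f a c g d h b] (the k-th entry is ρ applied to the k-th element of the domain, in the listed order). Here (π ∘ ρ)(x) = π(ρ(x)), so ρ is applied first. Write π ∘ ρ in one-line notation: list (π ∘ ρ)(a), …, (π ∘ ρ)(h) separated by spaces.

(π ∘ ρ)(x) = π(ρ(x)). Computing each image: π(ρ(a)) = π(e) = b, π(ρ(b)) = π(f) = h, π(ρ(c)) = π(a) = c, π(ρ(d)) = π(c) = f, π(ρ(e)) = π(g) = a, π(ρ(f)) = π(d) = g, π(ρ(g)) = π(h) = d, π(ρ(h)) = π(b) = e.
Hence π ∘ ρ = [b h c f a g d e].

b h c f a g d e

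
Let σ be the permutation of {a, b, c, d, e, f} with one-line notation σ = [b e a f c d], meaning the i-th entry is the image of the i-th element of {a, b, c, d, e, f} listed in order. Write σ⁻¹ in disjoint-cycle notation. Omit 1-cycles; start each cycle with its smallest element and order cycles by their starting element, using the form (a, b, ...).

(a, c, e, b)(d, f)

First write σ in disjoint cycles: (a, b, e, c)(d, f).
Reversing each cycle (and rotating so the smallest element leads) gives σ⁻¹ = (a, c, e, b)(d, f).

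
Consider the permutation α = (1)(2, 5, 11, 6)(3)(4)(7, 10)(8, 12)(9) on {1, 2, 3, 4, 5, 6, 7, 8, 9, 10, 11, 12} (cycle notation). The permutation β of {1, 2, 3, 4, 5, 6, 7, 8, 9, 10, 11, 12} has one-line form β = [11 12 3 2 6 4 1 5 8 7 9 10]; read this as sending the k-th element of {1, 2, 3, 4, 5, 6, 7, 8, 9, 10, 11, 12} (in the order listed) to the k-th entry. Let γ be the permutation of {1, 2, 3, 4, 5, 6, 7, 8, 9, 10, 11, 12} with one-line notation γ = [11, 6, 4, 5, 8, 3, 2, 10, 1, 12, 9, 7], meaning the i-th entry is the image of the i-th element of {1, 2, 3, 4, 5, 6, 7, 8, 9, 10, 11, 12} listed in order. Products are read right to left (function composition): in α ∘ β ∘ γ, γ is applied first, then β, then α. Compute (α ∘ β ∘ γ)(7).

(α ∘ β ∘ γ)(7) = α(β(γ(7))). γ(7) = 2, then β(2) = 12, then α(12) = 8, so the result is 8.

8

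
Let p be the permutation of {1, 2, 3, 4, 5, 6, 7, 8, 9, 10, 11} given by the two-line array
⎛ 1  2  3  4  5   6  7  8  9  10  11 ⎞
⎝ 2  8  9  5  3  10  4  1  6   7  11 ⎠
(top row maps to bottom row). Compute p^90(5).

4

Tracing 5 → 3 → … returns to 5 after 7 steps, so 5 lies in a 7-cycle (3 9 6 10 7 4 5).
Powers repeat with period 7 on this cycle, and 90 mod 7 = 6, so p^90(5) = p^6(5).
Advancing 6 steps from 5: 5 → 3 → 9 → 6 → 10 → 7 → 4.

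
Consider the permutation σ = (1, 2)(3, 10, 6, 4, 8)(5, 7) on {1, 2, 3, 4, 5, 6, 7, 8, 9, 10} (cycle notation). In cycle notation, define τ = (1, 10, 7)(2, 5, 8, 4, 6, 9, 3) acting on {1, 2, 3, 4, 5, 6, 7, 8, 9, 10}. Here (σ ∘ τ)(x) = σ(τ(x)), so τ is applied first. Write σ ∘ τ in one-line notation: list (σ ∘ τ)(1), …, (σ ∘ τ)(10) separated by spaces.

For each element, apply τ then σ: 1 → 10 → 6; 2 → 5 → 7; 3 → 2 → 1; 4 → 6 → 4; 5 → 8 → 3; 6 → 9 → 9; 7 → 1 → 2; 8 → 4 → 8; 9 → 3 → 10; 10 → 7 → 5.
Collecting the images, σ ∘ τ = [6 7 1 4 3 9 2 8 10 5].

6 7 1 4 3 9 2 8 10 5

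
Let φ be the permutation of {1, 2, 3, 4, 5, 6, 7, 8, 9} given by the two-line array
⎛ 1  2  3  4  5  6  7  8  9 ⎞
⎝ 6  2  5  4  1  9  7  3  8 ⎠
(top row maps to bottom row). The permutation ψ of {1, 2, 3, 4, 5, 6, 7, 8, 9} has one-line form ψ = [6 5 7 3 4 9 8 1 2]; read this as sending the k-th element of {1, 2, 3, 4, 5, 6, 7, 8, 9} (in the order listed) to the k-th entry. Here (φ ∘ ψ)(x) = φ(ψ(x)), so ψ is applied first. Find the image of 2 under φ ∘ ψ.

1

(φ ∘ ψ)(2) = φ(ψ(2)). ψ(2) = 5, then φ(5) = 1. So (φ ∘ ψ)(2) = 1.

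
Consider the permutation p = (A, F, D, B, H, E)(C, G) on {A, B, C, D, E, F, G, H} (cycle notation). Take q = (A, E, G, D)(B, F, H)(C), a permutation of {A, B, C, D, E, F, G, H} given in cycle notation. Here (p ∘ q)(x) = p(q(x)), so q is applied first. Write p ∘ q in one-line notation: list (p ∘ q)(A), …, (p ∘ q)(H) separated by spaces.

A D G F C E B H

Chase each element through q then p: A → E → A; B → F → D; C → C → G; D → A → F; E → G → C; F → H → E; G → D → B; H → B → H.
Collecting the images, p ∘ q = [A D G F C E B H].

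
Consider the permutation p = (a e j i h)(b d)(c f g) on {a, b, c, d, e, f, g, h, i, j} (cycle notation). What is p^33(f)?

f

f lies in the 3-cycle (c f g).
Since the cycle has length 3, p^33 acts on it the same as p^0 (33 mod 3 = 0).
So p^33(f) = f.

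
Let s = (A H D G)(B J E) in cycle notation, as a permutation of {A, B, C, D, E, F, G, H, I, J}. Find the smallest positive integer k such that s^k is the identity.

12

The cycle type of s is (4, 3, 1, 1, 1).
The order of s is the least common multiple of its cycle lengths: lcm(4, 3) = 12.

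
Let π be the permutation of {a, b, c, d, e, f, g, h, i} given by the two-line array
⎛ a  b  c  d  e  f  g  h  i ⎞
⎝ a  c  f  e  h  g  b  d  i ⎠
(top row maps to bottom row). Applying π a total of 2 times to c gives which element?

g

Tracing c → f → … returns to c after 4 steps, so c lies in a 4-cycle (b, c, f, g).
Stepping 2 places around the cycle: c → f → g.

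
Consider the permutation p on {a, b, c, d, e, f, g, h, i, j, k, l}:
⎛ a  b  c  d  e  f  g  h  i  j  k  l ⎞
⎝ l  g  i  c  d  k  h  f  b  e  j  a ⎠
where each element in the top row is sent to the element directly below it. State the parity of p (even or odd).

In disjoint-cycle form the cycle lengths are 10, 2.
A cycle of length ℓ contributes ℓ−1 transpositions, so p is a product of 9 + 1 = 10 transpositions — even.

even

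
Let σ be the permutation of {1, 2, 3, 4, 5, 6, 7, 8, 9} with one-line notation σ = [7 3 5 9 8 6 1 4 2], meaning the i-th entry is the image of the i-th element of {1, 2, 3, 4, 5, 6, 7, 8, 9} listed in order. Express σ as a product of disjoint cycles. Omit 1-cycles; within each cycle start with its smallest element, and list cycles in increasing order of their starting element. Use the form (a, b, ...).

(1, 7)(2, 3, 5, 8, 4, 9)

Iterating σ from 1 gives 1 → 7 → 1; that is the 2-cycle (1, 7).
Continuing from each remaining unvisited element yields (1, 7)(2, 3, 5, 8, 4, 9).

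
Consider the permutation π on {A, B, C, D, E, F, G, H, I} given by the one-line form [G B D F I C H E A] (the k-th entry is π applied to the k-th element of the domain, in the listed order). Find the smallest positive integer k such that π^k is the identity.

15

The disjoint-cycle form of π has cycle lengths 5, 3, 1.
The order of π is the least common multiple of its cycle lengths: lcm(5, 3) = 15.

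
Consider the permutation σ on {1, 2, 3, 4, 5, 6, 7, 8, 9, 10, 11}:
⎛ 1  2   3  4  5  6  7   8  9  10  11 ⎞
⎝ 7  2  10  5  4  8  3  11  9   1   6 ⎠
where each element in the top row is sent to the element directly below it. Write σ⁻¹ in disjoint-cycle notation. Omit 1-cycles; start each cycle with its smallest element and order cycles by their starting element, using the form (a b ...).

First write σ in disjoint cycles: (1 7 3 10)(4 5)(6 8 11).
Reversing each cycle (and rotating so the smallest element leads) gives σ⁻¹ = (1 10 3 7)(4 5)(6 11 8).

(1 10 3 7)(4 5)(6 11 8)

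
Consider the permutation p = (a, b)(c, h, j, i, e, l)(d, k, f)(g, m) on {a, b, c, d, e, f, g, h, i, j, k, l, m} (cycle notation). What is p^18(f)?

f

f lies in the 3-cycle (d, k, f).
Powers repeat with period 3 on this cycle, and 18 mod 3 = 0, so p^18(f) = p^0(f).
So p^18(f) = f.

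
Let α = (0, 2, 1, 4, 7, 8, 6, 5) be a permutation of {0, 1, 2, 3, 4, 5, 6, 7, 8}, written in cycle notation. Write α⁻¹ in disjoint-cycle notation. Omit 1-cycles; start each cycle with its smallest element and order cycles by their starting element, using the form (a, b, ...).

(0, 5, 6, 8, 7, 4, 1, 2)

The inverse reverses each cycle.
After reversing and putting each cycle's least element first, α⁻¹ = (0, 5, 6, 8, 7, 4, 1, 2).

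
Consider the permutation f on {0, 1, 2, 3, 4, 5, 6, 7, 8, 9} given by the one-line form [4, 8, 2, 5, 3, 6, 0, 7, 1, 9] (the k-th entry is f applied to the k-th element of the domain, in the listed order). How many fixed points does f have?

The fixed points (elements with f(x) = x) are {2, 7, 9}, so there are 3.

3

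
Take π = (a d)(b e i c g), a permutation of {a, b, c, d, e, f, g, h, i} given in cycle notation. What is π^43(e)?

g

e lies in the 5-cycle (b e i c g).
Powers repeat with period 5 on this cycle, and 43 mod 5 = 3, so π^43(e) = π^3(e).
Stepping 3 places around the cycle: e → i → c → g.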